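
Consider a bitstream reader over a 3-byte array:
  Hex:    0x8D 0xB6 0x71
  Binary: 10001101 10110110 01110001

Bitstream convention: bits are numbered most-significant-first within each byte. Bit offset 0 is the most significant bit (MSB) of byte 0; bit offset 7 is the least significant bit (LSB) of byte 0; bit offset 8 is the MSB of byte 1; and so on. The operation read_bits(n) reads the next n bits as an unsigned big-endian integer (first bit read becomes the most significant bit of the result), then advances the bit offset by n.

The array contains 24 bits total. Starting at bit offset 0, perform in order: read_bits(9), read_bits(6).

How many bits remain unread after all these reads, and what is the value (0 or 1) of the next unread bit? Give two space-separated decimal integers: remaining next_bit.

Read 1: bits[0:9] width=9 -> value=283 (bin 100011011); offset now 9 = byte 1 bit 1; 15 bits remain
Read 2: bits[9:15] width=6 -> value=27 (bin 011011); offset now 15 = byte 1 bit 7; 9 bits remain

Answer: 9 0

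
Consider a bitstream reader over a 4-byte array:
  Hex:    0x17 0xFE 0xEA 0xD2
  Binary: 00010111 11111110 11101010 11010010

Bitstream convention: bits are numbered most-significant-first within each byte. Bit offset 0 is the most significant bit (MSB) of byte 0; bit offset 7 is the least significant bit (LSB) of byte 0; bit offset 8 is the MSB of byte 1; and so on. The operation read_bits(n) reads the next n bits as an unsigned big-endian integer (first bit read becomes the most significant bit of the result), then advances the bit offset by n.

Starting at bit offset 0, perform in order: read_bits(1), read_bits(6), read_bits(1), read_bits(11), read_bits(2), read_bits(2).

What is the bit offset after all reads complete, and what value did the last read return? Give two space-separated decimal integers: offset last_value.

Read 1: bits[0:1] width=1 -> value=0 (bin 0); offset now 1 = byte 0 bit 1; 31 bits remain
Read 2: bits[1:7] width=6 -> value=11 (bin 001011); offset now 7 = byte 0 bit 7; 25 bits remain
Read 3: bits[7:8] width=1 -> value=1 (bin 1); offset now 8 = byte 1 bit 0; 24 bits remain
Read 4: bits[8:19] width=11 -> value=2039 (bin 11111110111); offset now 19 = byte 2 bit 3; 13 bits remain
Read 5: bits[19:21] width=2 -> value=1 (bin 01); offset now 21 = byte 2 bit 5; 11 bits remain
Read 6: bits[21:23] width=2 -> value=1 (bin 01); offset now 23 = byte 2 bit 7; 9 bits remain

Answer: 23 1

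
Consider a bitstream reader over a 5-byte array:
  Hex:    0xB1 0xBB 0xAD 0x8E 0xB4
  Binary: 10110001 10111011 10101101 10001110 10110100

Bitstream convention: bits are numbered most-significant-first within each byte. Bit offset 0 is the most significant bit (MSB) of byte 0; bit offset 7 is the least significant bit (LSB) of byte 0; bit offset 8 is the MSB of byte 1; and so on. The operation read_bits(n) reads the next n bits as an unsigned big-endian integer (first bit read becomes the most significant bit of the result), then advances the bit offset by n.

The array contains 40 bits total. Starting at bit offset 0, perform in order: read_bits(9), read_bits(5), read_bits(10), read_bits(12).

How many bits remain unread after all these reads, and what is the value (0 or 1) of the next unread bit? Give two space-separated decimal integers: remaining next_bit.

Answer: 4 0

Derivation:
Read 1: bits[0:9] width=9 -> value=355 (bin 101100011); offset now 9 = byte 1 bit 1; 31 bits remain
Read 2: bits[9:14] width=5 -> value=14 (bin 01110); offset now 14 = byte 1 bit 6; 26 bits remain
Read 3: bits[14:24] width=10 -> value=941 (bin 1110101101); offset now 24 = byte 3 bit 0; 16 bits remain
Read 4: bits[24:36] width=12 -> value=2283 (bin 100011101011); offset now 36 = byte 4 bit 4; 4 bits remain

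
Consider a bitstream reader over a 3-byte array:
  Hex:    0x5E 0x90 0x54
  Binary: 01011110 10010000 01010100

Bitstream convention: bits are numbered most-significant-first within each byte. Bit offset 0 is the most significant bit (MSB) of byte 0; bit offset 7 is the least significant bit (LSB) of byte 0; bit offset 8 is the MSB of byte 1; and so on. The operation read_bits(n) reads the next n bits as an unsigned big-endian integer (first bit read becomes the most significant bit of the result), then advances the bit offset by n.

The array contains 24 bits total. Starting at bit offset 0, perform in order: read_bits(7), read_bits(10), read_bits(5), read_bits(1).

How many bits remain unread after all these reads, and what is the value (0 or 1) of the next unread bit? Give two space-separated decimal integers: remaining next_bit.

Answer: 1 0

Derivation:
Read 1: bits[0:7] width=7 -> value=47 (bin 0101111); offset now 7 = byte 0 bit 7; 17 bits remain
Read 2: bits[7:17] width=10 -> value=288 (bin 0100100000); offset now 17 = byte 2 bit 1; 7 bits remain
Read 3: bits[17:22] width=5 -> value=21 (bin 10101); offset now 22 = byte 2 bit 6; 2 bits remain
Read 4: bits[22:23] width=1 -> value=0 (bin 0); offset now 23 = byte 2 bit 7; 1 bits remain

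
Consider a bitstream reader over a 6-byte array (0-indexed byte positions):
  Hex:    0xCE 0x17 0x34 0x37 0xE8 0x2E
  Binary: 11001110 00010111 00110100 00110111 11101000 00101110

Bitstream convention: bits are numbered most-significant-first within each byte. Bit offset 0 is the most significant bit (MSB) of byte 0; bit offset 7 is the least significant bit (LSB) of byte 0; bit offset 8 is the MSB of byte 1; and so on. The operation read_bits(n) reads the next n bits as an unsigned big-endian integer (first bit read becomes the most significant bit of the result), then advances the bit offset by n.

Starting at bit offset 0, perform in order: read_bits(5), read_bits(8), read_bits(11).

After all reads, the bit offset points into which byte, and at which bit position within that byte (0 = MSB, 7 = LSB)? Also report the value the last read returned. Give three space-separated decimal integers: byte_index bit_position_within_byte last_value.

Answer: 3 0 1844

Derivation:
Read 1: bits[0:5] width=5 -> value=25 (bin 11001); offset now 5 = byte 0 bit 5; 43 bits remain
Read 2: bits[5:13] width=8 -> value=194 (bin 11000010); offset now 13 = byte 1 bit 5; 35 bits remain
Read 3: bits[13:24] width=11 -> value=1844 (bin 11100110100); offset now 24 = byte 3 bit 0; 24 bits remain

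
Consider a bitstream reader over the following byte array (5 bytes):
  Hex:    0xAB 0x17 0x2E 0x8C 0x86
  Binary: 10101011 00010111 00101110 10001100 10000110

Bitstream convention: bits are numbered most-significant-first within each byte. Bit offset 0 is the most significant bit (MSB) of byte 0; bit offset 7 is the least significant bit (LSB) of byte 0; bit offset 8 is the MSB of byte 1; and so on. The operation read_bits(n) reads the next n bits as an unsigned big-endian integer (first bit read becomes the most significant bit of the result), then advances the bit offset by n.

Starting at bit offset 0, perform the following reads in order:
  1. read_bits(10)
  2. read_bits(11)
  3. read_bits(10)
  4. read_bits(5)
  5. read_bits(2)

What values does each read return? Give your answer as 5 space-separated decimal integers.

Read 1: bits[0:10] width=10 -> value=684 (bin 1010101100); offset now 10 = byte 1 bit 2; 30 bits remain
Read 2: bits[10:21] width=11 -> value=741 (bin 01011100101); offset now 21 = byte 2 bit 5; 19 bits remain
Read 3: bits[21:31] width=10 -> value=838 (bin 1101000110); offset now 31 = byte 3 bit 7; 9 bits remain
Read 4: bits[31:36] width=5 -> value=8 (bin 01000); offset now 36 = byte 4 bit 4; 4 bits remain
Read 5: bits[36:38] width=2 -> value=1 (bin 01); offset now 38 = byte 4 bit 6; 2 bits remain

Answer: 684 741 838 8 1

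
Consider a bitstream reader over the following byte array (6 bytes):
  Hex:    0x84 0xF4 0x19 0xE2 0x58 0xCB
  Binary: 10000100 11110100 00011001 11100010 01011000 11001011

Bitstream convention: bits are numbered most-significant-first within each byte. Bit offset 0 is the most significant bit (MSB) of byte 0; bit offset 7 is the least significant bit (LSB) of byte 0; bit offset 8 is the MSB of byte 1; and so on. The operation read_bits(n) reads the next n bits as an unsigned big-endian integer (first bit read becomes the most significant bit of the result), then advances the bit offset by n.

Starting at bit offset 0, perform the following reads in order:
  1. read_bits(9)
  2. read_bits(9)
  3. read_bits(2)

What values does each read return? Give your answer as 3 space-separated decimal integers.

Answer: 265 464 1

Derivation:
Read 1: bits[0:9] width=9 -> value=265 (bin 100001001); offset now 9 = byte 1 bit 1; 39 bits remain
Read 2: bits[9:18] width=9 -> value=464 (bin 111010000); offset now 18 = byte 2 bit 2; 30 bits remain
Read 3: bits[18:20] width=2 -> value=1 (bin 01); offset now 20 = byte 2 bit 4; 28 bits remain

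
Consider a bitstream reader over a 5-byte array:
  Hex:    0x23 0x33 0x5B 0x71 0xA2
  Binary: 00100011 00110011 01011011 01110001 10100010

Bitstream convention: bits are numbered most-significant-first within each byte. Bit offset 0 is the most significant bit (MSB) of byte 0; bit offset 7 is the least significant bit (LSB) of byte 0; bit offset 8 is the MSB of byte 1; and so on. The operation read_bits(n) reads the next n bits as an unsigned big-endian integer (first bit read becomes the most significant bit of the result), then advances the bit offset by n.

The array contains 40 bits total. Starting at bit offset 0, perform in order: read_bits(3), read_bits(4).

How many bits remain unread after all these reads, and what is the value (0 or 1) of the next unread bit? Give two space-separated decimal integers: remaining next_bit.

Read 1: bits[0:3] width=3 -> value=1 (bin 001); offset now 3 = byte 0 bit 3; 37 bits remain
Read 2: bits[3:7] width=4 -> value=1 (bin 0001); offset now 7 = byte 0 bit 7; 33 bits remain

Answer: 33 1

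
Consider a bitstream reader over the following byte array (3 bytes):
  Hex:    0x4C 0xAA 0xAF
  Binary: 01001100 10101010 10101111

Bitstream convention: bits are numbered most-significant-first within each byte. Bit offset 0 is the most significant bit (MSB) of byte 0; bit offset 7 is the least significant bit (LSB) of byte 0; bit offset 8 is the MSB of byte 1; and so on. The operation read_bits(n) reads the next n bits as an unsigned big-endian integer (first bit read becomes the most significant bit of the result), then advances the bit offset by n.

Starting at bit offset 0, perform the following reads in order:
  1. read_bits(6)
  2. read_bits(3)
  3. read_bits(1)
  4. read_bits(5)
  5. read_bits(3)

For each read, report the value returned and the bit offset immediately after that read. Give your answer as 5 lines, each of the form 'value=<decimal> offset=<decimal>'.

Answer: value=19 offset=6
value=1 offset=9
value=0 offset=10
value=21 offset=15
value=2 offset=18

Derivation:
Read 1: bits[0:6] width=6 -> value=19 (bin 010011); offset now 6 = byte 0 bit 6; 18 bits remain
Read 2: bits[6:9] width=3 -> value=1 (bin 001); offset now 9 = byte 1 bit 1; 15 bits remain
Read 3: bits[9:10] width=1 -> value=0 (bin 0); offset now 10 = byte 1 bit 2; 14 bits remain
Read 4: bits[10:15] width=5 -> value=21 (bin 10101); offset now 15 = byte 1 bit 7; 9 bits remain
Read 5: bits[15:18] width=3 -> value=2 (bin 010); offset now 18 = byte 2 bit 2; 6 bits remain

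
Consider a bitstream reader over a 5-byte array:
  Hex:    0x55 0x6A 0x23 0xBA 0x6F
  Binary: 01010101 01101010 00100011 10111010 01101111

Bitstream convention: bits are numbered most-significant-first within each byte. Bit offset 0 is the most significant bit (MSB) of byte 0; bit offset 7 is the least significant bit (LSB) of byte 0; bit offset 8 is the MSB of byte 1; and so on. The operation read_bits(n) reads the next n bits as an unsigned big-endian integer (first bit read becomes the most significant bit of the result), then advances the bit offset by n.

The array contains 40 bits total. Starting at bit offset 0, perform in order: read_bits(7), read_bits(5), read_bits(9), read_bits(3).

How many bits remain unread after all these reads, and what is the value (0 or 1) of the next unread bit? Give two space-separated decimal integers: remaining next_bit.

Read 1: bits[0:7] width=7 -> value=42 (bin 0101010); offset now 7 = byte 0 bit 7; 33 bits remain
Read 2: bits[7:12] width=5 -> value=22 (bin 10110); offset now 12 = byte 1 bit 4; 28 bits remain
Read 3: bits[12:21] width=9 -> value=324 (bin 101000100); offset now 21 = byte 2 bit 5; 19 bits remain
Read 4: bits[21:24] width=3 -> value=3 (bin 011); offset now 24 = byte 3 bit 0; 16 bits remain

Answer: 16 1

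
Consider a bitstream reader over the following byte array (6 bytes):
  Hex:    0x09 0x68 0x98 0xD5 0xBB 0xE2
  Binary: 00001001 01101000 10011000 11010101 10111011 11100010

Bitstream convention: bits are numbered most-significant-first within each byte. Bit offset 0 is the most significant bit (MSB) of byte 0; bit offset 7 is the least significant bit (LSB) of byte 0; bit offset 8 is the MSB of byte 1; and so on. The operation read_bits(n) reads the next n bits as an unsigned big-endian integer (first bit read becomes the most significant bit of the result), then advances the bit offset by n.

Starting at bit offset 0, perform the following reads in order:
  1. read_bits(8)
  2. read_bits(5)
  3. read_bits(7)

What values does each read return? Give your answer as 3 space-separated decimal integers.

Answer: 9 13 9

Derivation:
Read 1: bits[0:8] width=8 -> value=9 (bin 00001001); offset now 8 = byte 1 bit 0; 40 bits remain
Read 2: bits[8:13] width=5 -> value=13 (bin 01101); offset now 13 = byte 1 bit 5; 35 bits remain
Read 3: bits[13:20] width=7 -> value=9 (bin 0001001); offset now 20 = byte 2 bit 4; 28 bits remain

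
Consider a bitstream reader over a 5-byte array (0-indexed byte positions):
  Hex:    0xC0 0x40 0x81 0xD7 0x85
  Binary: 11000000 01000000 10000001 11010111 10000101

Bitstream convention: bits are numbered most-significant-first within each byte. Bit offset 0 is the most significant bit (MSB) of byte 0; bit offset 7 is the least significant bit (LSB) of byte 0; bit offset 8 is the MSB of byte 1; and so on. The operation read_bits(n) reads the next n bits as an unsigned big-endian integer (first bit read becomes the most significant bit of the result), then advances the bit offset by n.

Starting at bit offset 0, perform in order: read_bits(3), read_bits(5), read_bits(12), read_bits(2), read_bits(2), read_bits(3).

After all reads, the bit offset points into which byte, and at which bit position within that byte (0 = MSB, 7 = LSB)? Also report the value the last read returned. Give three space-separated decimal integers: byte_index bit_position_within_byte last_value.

Answer: 3 3 6

Derivation:
Read 1: bits[0:3] width=3 -> value=6 (bin 110); offset now 3 = byte 0 bit 3; 37 bits remain
Read 2: bits[3:8] width=5 -> value=0 (bin 00000); offset now 8 = byte 1 bit 0; 32 bits remain
Read 3: bits[8:20] width=12 -> value=1032 (bin 010000001000); offset now 20 = byte 2 bit 4; 20 bits remain
Read 4: bits[20:22] width=2 -> value=0 (bin 00); offset now 22 = byte 2 bit 6; 18 bits remain
Read 5: bits[22:24] width=2 -> value=1 (bin 01); offset now 24 = byte 3 bit 0; 16 bits remain
Read 6: bits[24:27] width=3 -> value=6 (bin 110); offset now 27 = byte 3 bit 3; 13 bits remain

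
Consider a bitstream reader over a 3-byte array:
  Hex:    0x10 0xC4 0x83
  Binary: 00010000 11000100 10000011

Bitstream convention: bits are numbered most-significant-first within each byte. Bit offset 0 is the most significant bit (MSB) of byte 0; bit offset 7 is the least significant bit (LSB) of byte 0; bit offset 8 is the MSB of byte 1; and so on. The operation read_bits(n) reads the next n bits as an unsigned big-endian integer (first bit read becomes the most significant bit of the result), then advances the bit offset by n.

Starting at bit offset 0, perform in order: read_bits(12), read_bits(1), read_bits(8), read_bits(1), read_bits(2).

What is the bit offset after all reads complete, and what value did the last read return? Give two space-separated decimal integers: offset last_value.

Read 1: bits[0:12] width=12 -> value=268 (bin 000100001100); offset now 12 = byte 1 bit 4; 12 bits remain
Read 2: bits[12:13] width=1 -> value=0 (bin 0); offset now 13 = byte 1 bit 5; 11 bits remain
Read 3: bits[13:21] width=8 -> value=144 (bin 10010000); offset now 21 = byte 2 bit 5; 3 bits remain
Read 4: bits[21:22] width=1 -> value=0 (bin 0); offset now 22 = byte 2 bit 6; 2 bits remain
Read 5: bits[22:24] width=2 -> value=3 (bin 11); offset now 24 = byte 3 bit 0; 0 bits remain

Answer: 24 3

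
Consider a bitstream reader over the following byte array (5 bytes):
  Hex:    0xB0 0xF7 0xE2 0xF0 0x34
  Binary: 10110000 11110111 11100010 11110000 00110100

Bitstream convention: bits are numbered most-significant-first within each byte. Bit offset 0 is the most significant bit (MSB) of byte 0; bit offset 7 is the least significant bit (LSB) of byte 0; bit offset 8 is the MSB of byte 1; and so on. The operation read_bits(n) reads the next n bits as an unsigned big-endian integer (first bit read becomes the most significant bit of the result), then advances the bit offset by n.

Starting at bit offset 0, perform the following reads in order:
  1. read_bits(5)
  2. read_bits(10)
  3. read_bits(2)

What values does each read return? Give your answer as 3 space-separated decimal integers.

Answer: 22 123 3

Derivation:
Read 1: bits[0:5] width=5 -> value=22 (bin 10110); offset now 5 = byte 0 bit 5; 35 bits remain
Read 2: bits[5:15] width=10 -> value=123 (bin 0001111011); offset now 15 = byte 1 bit 7; 25 bits remain
Read 3: bits[15:17] width=2 -> value=3 (bin 11); offset now 17 = byte 2 bit 1; 23 bits remain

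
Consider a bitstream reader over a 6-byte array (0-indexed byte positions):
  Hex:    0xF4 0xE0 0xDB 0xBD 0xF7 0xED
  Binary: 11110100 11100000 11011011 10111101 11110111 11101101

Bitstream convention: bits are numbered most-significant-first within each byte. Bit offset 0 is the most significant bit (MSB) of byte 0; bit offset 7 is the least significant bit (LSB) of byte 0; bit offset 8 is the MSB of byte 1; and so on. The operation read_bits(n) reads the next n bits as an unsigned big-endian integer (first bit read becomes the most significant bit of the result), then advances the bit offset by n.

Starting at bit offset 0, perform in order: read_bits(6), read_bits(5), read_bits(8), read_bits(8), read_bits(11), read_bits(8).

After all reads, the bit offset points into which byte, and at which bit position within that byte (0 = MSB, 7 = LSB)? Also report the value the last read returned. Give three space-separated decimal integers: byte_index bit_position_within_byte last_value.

Answer: 5 6 251

Derivation:
Read 1: bits[0:6] width=6 -> value=61 (bin 111101); offset now 6 = byte 0 bit 6; 42 bits remain
Read 2: bits[6:11] width=5 -> value=7 (bin 00111); offset now 11 = byte 1 bit 3; 37 bits remain
Read 3: bits[11:19] width=8 -> value=6 (bin 00000110); offset now 19 = byte 2 bit 3; 29 bits remain
Read 4: bits[19:27] width=8 -> value=221 (bin 11011101); offset now 27 = byte 3 bit 3; 21 bits remain
Read 5: bits[27:38] width=11 -> value=1917 (bin 11101111101); offset now 38 = byte 4 bit 6; 10 bits remain
Read 6: bits[38:46] width=8 -> value=251 (bin 11111011); offset now 46 = byte 5 bit 6; 2 bits remain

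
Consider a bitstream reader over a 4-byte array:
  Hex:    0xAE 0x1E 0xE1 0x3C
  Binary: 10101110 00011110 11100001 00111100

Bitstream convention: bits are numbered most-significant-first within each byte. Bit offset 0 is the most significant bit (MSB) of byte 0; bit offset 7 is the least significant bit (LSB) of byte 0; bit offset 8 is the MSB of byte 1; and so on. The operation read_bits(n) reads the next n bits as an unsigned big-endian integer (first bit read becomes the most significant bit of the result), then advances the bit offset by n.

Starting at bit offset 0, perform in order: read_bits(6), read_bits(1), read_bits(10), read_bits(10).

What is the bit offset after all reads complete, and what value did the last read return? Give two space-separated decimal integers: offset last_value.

Answer: 27 777

Derivation:
Read 1: bits[0:6] width=6 -> value=43 (bin 101011); offset now 6 = byte 0 bit 6; 26 bits remain
Read 2: bits[6:7] width=1 -> value=1 (bin 1); offset now 7 = byte 0 bit 7; 25 bits remain
Read 3: bits[7:17] width=10 -> value=61 (bin 0000111101); offset now 17 = byte 2 bit 1; 15 bits remain
Read 4: bits[17:27] width=10 -> value=777 (bin 1100001001); offset now 27 = byte 3 bit 3; 5 bits remain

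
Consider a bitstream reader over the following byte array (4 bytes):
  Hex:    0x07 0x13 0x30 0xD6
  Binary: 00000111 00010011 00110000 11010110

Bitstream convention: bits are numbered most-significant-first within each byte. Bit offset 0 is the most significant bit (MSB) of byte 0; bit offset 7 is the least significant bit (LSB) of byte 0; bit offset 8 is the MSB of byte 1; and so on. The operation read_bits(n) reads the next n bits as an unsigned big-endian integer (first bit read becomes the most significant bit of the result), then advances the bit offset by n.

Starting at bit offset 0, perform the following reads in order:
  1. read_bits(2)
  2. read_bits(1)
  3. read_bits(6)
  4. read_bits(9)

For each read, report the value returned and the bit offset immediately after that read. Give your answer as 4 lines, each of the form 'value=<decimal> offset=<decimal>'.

Read 1: bits[0:2] width=2 -> value=0 (bin 00); offset now 2 = byte 0 bit 2; 30 bits remain
Read 2: bits[2:3] width=1 -> value=0 (bin 0); offset now 3 = byte 0 bit 3; 29 bits remain
Read 3: bits[3:9] width=6 -> value=14 (bin 001110); offset now 9 = byte 1 bit 1; 23 bits remain
Read 4: bits[9:18] width=9 -> value=76 (bin 001001100); offset now 18 = byte 2 bit 2; 14 bits remain

Answer: value=0 offset=2
value=0 offset=3
value=14 offset=9
value=76 offset=18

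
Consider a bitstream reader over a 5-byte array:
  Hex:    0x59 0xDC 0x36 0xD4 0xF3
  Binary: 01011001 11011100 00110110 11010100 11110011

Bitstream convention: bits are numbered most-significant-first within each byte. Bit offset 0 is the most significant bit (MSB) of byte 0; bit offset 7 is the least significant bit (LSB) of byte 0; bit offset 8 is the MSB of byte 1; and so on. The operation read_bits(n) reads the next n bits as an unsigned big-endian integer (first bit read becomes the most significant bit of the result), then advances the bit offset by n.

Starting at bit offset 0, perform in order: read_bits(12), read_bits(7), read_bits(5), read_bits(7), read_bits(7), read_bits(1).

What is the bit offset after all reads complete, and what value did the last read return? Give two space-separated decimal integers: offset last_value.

Read 1: bits[0:12] width=12 -> value=1437 (bin 010110011101); offset now 12 = byte 1 bit 4; 28 bits remain
Read 2: bits[12:19] width=7 -> value=97 (bin 1100001); offset now 19 = byte 2 bit 3; 21 bits remain
Read 3: bits[19:24] width=5 -> value=22 (bin 10110); offset now 24 = byte 3 bit 0; 16 bits remain
Read 4: bits[24:31] width=7 -> value=106 (bin 1101010); offset now 31 = byte 3 bit 7; 9 bits remain
Read 5: bits[31:38] width=7 -> value=60 (bin 0111100); offset now 38 = byte 4 bit 6; 2 bits remain
Read 6: bits[38:39] width=1 -> value=1 (bin 1); offset now 39 = byte 4 bit 7; 1 bits remain

Answer: 39 1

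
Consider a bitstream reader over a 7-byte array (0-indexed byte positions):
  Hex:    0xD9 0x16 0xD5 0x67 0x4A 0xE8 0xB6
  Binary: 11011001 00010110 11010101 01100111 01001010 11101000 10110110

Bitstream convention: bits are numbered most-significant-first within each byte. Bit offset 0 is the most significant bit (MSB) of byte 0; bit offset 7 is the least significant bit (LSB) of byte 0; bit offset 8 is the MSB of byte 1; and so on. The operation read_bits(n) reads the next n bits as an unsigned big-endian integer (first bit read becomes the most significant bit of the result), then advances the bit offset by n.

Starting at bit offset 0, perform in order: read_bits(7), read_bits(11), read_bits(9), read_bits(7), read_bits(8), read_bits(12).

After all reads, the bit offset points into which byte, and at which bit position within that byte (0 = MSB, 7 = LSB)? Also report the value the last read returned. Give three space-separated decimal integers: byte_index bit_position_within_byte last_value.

Read 1: bits[0:7] width=7 -> value=108 (bin 1101100); offset now 7 = byte 0 bit 7; 49 bits remain
Read 2: bits[7:18] width=11 -> value=1115 (bin 10001011011); offset now 18 = byte 2 bit 2; 38 bits remain
Read 3: bits[18:27] width=9 -> value=171 (bin 010101011); offset now 27 = byte 3 bit 3; 29 bits remain
Read 4: bits[27:34] width=7 -> value=29 (bin 0011101); offset now 34 = byte 4 bit 2; 22 bits remain
Read 5: bits[34:42] width=8 -> value=43 (bin 00101011); offset now 42 = byte 5 bit 2; 14 bits remain
Read 6: bits[42:54] width=12 -> value=2605 (bin 101000101101); offset now 54 = byte 6 bit 6; 2 bits remain

Answer: 6 6 2605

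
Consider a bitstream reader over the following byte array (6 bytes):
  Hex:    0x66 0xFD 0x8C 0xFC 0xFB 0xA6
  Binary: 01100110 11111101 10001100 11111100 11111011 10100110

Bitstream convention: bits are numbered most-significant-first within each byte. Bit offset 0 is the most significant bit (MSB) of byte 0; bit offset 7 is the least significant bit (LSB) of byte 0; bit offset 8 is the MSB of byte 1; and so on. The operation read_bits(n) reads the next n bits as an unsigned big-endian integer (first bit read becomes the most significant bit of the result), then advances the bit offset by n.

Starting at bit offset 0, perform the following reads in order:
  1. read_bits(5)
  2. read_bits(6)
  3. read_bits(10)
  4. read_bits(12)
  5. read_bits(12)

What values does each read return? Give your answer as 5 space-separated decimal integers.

Answer: 12 55 945 2553 3956

Derivation:
Read 1: bits[0:5] width=5 -> value=12 (bin 01100); offset now 5 = byte 0 bit 5; 43 bits remain
Read 2: bits[5:11] width=6 -> value=55 (bin 110111); offset now 11 = byte 1 bit 3; 37 bits remain
Read 3: bits[11:21] width=10 -> value=945 (bin 1110110001); offset now 21 = byte 2 bit 5; 27 bits remain
Read 4: bits[21:33] width=12 -> value=2553 (bin 100111111001); offset now 33 = byte 4 bit 1; 15 bits remain
Read 5: bits[33:45] width=12 -> value=3956 (bin 111101110100); offset now 45 = byte 5 bit 5; 3 bits remain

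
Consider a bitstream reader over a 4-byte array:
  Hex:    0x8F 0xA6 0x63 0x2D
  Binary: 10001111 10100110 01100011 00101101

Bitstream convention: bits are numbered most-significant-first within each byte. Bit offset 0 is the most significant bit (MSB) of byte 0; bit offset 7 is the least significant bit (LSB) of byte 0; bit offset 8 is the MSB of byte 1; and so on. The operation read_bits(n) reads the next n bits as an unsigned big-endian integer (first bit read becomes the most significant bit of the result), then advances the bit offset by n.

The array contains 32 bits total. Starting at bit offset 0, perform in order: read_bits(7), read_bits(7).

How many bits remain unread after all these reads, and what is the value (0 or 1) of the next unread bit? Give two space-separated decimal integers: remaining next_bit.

Answer: 18 1

Derivation:
Read 1: bits[0:7] width=7 -> value=71 (bin 1000111); offset now 7 = byte 0 bit 7; 25 bits remain
Read 2: bits[7:14] width=7 -> value=105 (bin 1101001); offset now 14 = byte 1 bit 6; 18 bits remain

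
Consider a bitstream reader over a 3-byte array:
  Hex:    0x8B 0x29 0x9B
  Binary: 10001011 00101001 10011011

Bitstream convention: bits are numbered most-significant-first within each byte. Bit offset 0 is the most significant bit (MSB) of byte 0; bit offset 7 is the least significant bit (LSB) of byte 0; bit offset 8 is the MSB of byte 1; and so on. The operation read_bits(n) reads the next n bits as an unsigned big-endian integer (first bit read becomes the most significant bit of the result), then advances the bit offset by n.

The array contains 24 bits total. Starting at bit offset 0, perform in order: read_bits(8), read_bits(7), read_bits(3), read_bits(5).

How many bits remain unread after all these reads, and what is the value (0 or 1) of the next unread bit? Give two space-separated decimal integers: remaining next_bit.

Read 1: bits[0:8] width=8 -> value=139 (bin 10001011); offset now 8 = byte 1 bit 0; 16 bits remain
Read 2: bits[8:15] width=7 -> value=20 (bin 0010100); offset now 15 = byte 1 bit 7; 9 bits remain
Read 3: bits[15:18] width=3 -> value=6 (bin 110); offset now 18 = byte 2 bit 2; 6 bits remain
Read 4: bits[18:23] width=5 -> value=13 (bin 01101); offset now 23 = byte 2 bit 7; 1 bits remain

Answer: 1 1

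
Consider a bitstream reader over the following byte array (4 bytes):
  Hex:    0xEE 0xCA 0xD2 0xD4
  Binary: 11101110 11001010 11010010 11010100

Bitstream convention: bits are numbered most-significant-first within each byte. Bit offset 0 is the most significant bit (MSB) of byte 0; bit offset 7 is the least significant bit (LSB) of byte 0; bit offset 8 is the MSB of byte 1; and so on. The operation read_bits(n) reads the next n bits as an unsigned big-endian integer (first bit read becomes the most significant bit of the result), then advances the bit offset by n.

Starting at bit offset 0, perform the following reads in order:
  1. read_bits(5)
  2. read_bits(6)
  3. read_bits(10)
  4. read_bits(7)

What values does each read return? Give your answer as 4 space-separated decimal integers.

Answer: 29 54 346 45

Derivation:
Read 1: bits[0:5] width=5 -> value=29 (bin 11101); offset now 5 = byte 0 bit 5; 27 bits remain
Read 2: bits[5:11] width=6 -> value=54 (bin 110110); offset now 11 = byte 1 bit 3; 21 bits remain
Read 3: bits[11:21] width=10 -> value=346 (bin 0101011010); offset now 21 = byte 2 bit 5; 11 bits remain
Read 4: bits[21:28] width=7 -> value=45 (bin 0101101); offset now 28 = byte 3 bit 4; 4 bits remain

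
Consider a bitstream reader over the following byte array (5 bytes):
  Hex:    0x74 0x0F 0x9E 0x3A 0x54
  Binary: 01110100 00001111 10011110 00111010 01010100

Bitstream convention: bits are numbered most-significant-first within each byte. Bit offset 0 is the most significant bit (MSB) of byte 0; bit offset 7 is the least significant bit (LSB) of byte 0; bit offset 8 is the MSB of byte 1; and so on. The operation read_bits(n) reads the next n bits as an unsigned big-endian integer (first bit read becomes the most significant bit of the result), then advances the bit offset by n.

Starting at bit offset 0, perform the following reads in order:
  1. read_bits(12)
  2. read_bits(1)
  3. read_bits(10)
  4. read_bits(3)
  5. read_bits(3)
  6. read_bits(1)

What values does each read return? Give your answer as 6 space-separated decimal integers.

Answer: 1856 1 975 0 7 0

Derivation:
Read 1: bits[0:12] width=12 -> value=1856 (bin 011101000000); offset now 12 = byte 1 bit 4; 28 bits remain
Read 2: bits[12:13] width=1 -> value=1 (bin 1); offset now 13 = byte 1 bit 5; 27 bits remain
Read 3: bits[13:23] width=10 -> value=975 (bin 1111001111); offset now 23 = byte 2 bit 7; 17 bits remain
Read 4: bits[23:26] width=3 -> value=0 (bin 000); offset now 26 = byte 3 bit 2; 14 bits remain
Read 5: bits[26:29] width=3 -> value=7 (bin 111); offset now 29 = byte 3 bit 5; 11 bits remain
Read 6: bits[29:30] width=1 -> value=0 (bin 0); offset now 30 = byte 3 bit 6; 10 bits remain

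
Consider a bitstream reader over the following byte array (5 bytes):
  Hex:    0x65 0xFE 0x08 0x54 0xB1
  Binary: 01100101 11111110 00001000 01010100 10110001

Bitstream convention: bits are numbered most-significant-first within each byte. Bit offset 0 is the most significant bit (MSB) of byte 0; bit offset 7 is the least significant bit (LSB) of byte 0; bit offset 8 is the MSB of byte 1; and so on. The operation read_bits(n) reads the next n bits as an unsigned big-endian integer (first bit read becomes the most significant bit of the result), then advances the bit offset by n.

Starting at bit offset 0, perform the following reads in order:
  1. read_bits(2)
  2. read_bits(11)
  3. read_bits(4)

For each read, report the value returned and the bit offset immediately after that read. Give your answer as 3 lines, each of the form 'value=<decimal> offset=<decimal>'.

Answer: value=1 offset=2
value=1215 offset=13
value=12 offset=17

Derivation:
Read 1: bits[0:2] width=2 -> value=1 (bin 01); offset now 2 = byte 0 bit 2; 38 bits remain
Read 2: bits[2:13] width=11 -> value=1215 (bin 10010111111); offset now 13 = byte 1 bit 5; 27 bits remain
Read 3: bits[13:17] width=4 -> value=12 (bin 1100); offset now 17 = byte 2 bit 1; 23 bits remain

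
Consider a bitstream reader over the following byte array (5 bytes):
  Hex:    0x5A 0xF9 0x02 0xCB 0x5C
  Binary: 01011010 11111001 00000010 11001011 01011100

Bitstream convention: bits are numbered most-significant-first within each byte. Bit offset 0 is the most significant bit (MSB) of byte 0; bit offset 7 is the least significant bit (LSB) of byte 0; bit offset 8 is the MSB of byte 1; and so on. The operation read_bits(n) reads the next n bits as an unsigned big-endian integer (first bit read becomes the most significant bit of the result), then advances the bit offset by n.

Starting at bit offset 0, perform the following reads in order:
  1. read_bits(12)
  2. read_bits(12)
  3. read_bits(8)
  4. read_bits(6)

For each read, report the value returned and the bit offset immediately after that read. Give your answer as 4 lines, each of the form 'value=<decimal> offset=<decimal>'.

Answer: value=1455 offset=12
value=2306 offset=24
value=203 offset=32
value=23 offset=38

Derivation:
Read 1: bits[0:12] width=12 -> value=1455 (bin 010110101111); offset now 12 = byte 1 bit 4; 28 bits remain
Read 2: bits[12:24] width=12 -> value=2306 (bin 100100000010); offset now 24 = byte 3 bit 0; 16 bits remain
Read 3: bits[24:32] width=8 -> value=203 (bin 11001011); offset now 32 = byte 4 bit 0; 8 bits remain
Read 4: bits[32:38] width=6 -> value=23 (bin 010111); offset now 38 = byte 4 bit 6; 2 bits remain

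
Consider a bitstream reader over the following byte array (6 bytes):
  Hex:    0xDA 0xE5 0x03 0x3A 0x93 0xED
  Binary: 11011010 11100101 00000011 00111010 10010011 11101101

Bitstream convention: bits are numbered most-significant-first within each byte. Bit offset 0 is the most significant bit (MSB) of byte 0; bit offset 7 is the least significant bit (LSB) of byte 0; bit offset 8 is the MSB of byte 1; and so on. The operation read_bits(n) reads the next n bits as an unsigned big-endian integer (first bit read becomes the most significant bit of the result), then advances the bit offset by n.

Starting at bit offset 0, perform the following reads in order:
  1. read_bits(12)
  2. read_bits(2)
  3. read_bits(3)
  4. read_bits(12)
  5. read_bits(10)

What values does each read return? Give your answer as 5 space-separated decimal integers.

Answer: 3502 1 2 103 329

Derivation:
Read 1: bits[0:12] width=12 -> value=3502 (bin 110110101110); offset now 12 = byte 1 bit 4; 36 bits remain
Read 2: bits[12:14] width=2 -> value=1 (bin 01); offset now 14 = byte 1 bit 6; 34 bits remain
Read 3: bits[14:17] width=3 -> value=2 (bin 010); offset now 17 = byte 2 bit 1; 31 bits remain
Read 4: bits[17:29] width=12 -> value=103 (bin 000001100111); offset now 29 = byte 3 bit 5; 19 bits remain
Read 5: bits[29:39] width=10 -> value=329 (bin 0101001001); offset now 39 = byte 4 bit 7; 9 bits remain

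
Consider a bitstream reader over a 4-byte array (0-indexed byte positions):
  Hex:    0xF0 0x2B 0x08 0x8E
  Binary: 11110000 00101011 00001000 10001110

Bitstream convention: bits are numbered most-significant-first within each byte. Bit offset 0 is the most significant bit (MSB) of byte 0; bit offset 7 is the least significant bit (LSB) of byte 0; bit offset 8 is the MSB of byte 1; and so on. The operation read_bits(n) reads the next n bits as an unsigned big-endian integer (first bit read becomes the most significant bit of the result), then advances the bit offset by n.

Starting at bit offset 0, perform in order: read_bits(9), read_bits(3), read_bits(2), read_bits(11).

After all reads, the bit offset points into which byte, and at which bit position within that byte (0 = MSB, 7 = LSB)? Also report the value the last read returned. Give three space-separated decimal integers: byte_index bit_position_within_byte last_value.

Read 1: bits[0:9] width=9 -> value=480 (bin 111100000); offset now 9 = byte 1 bit 1; 23 bits remain
Read 2: bits[9:12] width=3 -> value=2 (bin 010); offset now 12 = byte 1 bit 4; 20 bits remain
Read 3: bits[12:14] width=2 -> value=2 (bin 10); offset now 14 = byte 1 bit 6; 18 bits remain
Read 4: bits[14:25] width=11 -> value=1553 (bin 11000010001); offset now 25 = byte 3 bit 1; 7 bits remain

Answer: 3 1 1553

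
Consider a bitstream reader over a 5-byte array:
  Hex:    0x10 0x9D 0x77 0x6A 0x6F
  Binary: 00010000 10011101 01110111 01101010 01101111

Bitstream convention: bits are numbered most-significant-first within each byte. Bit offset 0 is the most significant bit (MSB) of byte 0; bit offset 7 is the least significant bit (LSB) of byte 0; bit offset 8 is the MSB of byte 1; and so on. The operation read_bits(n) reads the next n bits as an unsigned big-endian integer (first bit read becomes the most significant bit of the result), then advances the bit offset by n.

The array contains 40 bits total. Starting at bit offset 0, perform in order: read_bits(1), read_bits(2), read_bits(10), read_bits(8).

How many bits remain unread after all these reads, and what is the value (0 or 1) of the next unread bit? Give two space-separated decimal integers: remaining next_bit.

Answer: 19 1

Derivation:
Read 1: bits[0:1] width=1 -> value=0 (bin 0); offset now 1 = byte 0 bit 1; 39 bits remain
Read 2: bits[1:3] width=2 -> value=0 (bin 00); offset now 3 = byte 0 bit 3; 37 bits remain
Read 3: bits[3:13] width=10 -> value=531 (bin 1000010011); offset now 13 = byte 1 bit 5; 27 bits remain
Read 4: bits[13:21] width=8 -> value=174 (bin 10101110); offset now 21 = byte 2 bit 5; 19 bits remain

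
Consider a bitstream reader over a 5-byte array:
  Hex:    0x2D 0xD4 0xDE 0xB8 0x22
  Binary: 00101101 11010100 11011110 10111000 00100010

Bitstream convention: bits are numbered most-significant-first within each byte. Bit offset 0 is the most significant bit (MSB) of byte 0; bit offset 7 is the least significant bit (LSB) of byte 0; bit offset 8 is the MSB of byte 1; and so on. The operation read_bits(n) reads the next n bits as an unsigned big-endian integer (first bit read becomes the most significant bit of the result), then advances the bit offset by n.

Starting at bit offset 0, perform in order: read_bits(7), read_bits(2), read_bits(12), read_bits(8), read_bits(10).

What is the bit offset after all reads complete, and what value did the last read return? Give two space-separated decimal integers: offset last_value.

Answer: 39 17

Derivation:
Read 1: bits[0:7] width=7 -> value=22 (bin 0010110); offset now 7 = byte 0 bit 7; 33 bits remain
Read 2: bits[7:9] width=2 -> value=3 (bin 11); offset now 9 = byte 1 bit 1; 31 bits remain
Read 3: bits[9:21] width=12 -> value=2715 (bin 101010011011); offset now 21 = byte 2 bit 5; 19 bits remain
Read 4: bits[21:29] width=8 -> value=215 (bin 11010111); offset now 29 = byte 3 bit 5; 11 bits remain
Read 5: bits[29:39] width=10 -> value=17 (bin 0000010001); offset now 39 = byte 4 bit 7; 1 bits remain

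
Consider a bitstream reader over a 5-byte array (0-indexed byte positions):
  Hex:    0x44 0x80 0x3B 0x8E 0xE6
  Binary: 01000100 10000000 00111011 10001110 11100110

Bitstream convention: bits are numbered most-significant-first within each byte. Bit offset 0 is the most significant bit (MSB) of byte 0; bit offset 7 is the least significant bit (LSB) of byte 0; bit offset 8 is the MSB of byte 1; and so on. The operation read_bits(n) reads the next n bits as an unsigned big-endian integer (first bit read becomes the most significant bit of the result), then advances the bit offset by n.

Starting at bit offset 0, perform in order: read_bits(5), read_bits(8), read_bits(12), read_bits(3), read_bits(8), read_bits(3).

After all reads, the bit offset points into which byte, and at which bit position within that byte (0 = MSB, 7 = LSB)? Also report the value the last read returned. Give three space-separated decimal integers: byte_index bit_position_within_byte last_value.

Read 1: bits[0:5] width=5 -> value=8 (bin 01000); offset now 5 = byte 0 bit 5; 35 bits remain
Read 2: bits[5:13] width=8 -> value=144 (bin 10010000); offset now 13 = byte 1 bit 5; 27 bits remain
Read 3: bits[13:25] width=12 -> value=119 (bin 000001110111); offset now 25 = byte 3 bit 1; 15 bits remain
Read 4: bits[25:28] width=3 -> value=0 (bin 000); offset now 28 = byte 3 bit 4; 12 bits remain
Read 5: bits[28:36] width=8 -> value=238 (bin 11101110); offset now 36 = byte 4 bit 4; 4 bits remain
Read 6: bits[36:39] width=3 -> value=3 (bin 011); offset now 39 = byte 4 bit 7; 1 bits remain

Answer: 4 7 3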